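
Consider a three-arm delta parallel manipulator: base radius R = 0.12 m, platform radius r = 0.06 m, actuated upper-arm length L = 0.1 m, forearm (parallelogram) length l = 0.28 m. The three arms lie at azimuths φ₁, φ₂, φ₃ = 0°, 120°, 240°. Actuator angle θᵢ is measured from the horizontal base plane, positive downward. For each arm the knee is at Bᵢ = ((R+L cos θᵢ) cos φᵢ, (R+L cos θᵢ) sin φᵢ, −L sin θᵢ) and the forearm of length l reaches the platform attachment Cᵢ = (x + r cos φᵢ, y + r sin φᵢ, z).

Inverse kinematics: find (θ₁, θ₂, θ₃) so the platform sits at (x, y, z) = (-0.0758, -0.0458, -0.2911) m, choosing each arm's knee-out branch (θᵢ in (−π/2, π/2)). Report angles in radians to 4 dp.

θ₁ = 1.0479, θ₂ = 0.6988, θ₃ = 0.2620

rotate P by −φ1: (-0.0758, -0.0458, -0.2911)
  e−x'=0.1358;  (l²−L²−(e−x')²−y'²−z²)/2L = -0.1844
  √(A²+B²)=0.3212;  θ1 = -1.1343+2.1822 ≈ 1.0479
arm 2 (φ=120.0°): x'=-0.0018, y'=0.0885
  A=0.0618, B=-0.2911, C=(l²−L²−A²−y'²−z²)/(2L)=-0.1400
  √(A²+B²)=0.2976;  θ2 = -1.3617+2.0605 ≈ 0.6988
φ3=240.0° → target in arm frame (0.0776, -0.0427)
  e−x'=-0.0176;  (l²−L²−(e−x')²−y'²−z²)/2L = -0.0924
  θ3 = atan2(B,A) + arccos(C/0.2916) = 0.2620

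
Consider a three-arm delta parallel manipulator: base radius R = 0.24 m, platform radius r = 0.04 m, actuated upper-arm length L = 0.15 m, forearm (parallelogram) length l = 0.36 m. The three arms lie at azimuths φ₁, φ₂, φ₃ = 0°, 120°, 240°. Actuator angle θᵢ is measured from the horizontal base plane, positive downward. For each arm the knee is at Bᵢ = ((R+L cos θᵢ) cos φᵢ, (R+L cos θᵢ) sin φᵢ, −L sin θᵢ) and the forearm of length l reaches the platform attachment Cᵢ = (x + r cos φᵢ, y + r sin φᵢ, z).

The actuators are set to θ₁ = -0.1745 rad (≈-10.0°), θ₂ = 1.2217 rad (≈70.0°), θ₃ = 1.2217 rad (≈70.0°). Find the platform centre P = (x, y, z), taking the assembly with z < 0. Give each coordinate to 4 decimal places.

(0.1337, 0.0000, -0.2634)

φ1=0.0°: virtual centre (0.3477, 0.0000, 0.0260), radius l
φ2=120.0°: virtual centre (-0.1257, 0.2176, -0.1410), radius l
φ3=240.0°: virtual centre (-0.1257, -0.2176, -0.1410), radius l
|S₂|²−|S₁|² = -0.0386;  |S₃|²−|S₁|² = -0.0386
linear system: -0.9468x+0.4353y = -0.0386−-0.3340z; -0.9468x+-0.4353y = -0.0386−-0.3340z
det = 0.8242;  x = 0.0407+-0.3528z,  y = 0.0000+0.0000z
quadratic in z: (1.1244)z²+(0.1645)z+(-0.0347)=0, √Δ=0.4278 → z ∈ {-0.2634, 0.1171}; z = -0.2634 (taking z<0)
x = 0.1337, y = 0.0000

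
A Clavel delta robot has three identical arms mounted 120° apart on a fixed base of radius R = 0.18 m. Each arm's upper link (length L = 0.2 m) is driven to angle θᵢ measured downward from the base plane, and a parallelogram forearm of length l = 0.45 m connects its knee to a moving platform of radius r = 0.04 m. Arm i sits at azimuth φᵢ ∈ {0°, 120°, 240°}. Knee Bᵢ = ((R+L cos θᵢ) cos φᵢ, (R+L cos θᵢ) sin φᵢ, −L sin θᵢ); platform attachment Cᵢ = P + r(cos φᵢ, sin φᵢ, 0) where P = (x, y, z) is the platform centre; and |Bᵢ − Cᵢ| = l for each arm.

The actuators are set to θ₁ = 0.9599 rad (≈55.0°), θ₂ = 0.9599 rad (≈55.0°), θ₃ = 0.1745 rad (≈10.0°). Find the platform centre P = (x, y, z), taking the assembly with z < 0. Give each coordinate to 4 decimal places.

arm 1 at φ=0.0°: ρ1 = 0.2547;  O1 = (0.2547, 0.0000, -0.1638)
arm 2 at φ=120.0°: ρ2 = 0.2547;  O2 = (-0.1274, 0.2206, -0.1638)
O3 = (0.3370·cos240.0°, 0.3370·sin240.0°, -0.0347) = (-0.1685, -0.2918, -0.0347)
eliminate P² terms by subtracting sphere 1 from 2 and 3
[-0.7642 0.4412 0.0000]·P = 0.0000;  [-0.8464 -0.5836 0.2582]·P = 0.0230
Cramer: x(z) = -0.0124+0.1390z;  y(z) = -0.0215+0.2408z
sphere 1 gives Az²+Bz+C=0 with A=1.0773, B=0.2430, C=-0.1038;  B²−4AC=0.5066;  roots -0.4431, 0.2175;  negative root z = -0.4431
x = -0.0740, y = -0.1282

(-0.0740, -0.1282, -0.4431)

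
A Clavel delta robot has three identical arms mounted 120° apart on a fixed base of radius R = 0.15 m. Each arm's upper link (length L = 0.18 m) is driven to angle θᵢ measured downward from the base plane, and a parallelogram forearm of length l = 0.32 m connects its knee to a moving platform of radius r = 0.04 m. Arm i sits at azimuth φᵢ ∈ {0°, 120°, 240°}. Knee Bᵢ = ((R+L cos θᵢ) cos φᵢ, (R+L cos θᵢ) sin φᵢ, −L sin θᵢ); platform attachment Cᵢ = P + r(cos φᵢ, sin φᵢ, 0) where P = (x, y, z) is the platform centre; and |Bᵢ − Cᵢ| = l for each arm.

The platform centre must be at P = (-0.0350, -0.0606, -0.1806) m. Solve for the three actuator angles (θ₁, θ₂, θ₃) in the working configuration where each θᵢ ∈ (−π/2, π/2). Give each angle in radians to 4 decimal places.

θ₁ = 0.5237, θ₂ = 0.5236, θ₃ = -0.3492

arm 1 (φ=0.0°): x'=-0.0350, y'=-0.0606
  A cos θ + B sin θ = C:  0.1450·cos θ + -0.1806·sin θ = 0.0352
  γ=atan2(-0.1806,0.1450)=-0.8943;  ψ=arccos(0.1522)=1.4180;  θ1=γ+ψ≈0.5237
rotate P by −φ2: (-0.0350, 0.0606, -0.1806)
  A=0.1450, B=-0.1806, C=(l²−L²−A²−y'²−z²)/(2L)=0.0353
  θ2 = atan2(B,A) + arccos(C/0.2316) = 0.5236
φ3=240.0° → target in arm frame (0.0700, 0.0000)
  e−x'=0.0400;  (l²−L²−(e−x')²−y'²−z²)/2L = 0.0994
  γ=atan2(-0.1806,0.0400)=-1.3527;  ψ=arccos(0.5373)=1.0035;  θ3=γ+ψ≈-0.3492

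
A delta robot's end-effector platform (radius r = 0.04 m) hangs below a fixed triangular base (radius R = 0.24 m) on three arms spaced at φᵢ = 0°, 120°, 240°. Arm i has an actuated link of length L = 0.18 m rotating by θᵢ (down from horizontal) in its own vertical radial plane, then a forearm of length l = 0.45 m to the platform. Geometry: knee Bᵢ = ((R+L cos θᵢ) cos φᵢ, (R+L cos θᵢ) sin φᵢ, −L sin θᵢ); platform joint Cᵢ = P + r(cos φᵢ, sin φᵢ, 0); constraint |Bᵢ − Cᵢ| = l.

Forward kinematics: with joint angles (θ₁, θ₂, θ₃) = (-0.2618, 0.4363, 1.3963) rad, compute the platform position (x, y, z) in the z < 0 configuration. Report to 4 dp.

S1 = (0.3739·cos0.0°, 0.3739·sin0.0°, 0.0466) = (0.3739, 0.0000, 0.0466)
arm 2 at φ=120.0°: ρ2 = 0.3631;  S2 = (-0.1816, 0.3145, -0.0761)
arm 3 at φ=240.0°: ρ3 = 0.2313;  S3 = (-0.1156, -0.2003, -0.1773)
|S₂|²−|S₁|² = -0.0043;  |S₃|²−|S₁|² = -0.0570
linear system: -1.1109x+0.6290y = -0.0043−-0.2453z; -0.9790x+-0.4005y = -0.0570−-0.4477z
det = 1.0607;  x = 0.0354+-0.3581z,  y = 0.0558+-0.2425z
sphere 1 gives Az²+Bz+C=0 with A=1.1870, B=0.1222, C=-0.0827;  B²−4AC=0.4076;  roots -0.3204, 0.2174;  negative root z = -0.3204
x = 0.1502, y = 0.1335

(0.1502, 0.1335, -0.3204)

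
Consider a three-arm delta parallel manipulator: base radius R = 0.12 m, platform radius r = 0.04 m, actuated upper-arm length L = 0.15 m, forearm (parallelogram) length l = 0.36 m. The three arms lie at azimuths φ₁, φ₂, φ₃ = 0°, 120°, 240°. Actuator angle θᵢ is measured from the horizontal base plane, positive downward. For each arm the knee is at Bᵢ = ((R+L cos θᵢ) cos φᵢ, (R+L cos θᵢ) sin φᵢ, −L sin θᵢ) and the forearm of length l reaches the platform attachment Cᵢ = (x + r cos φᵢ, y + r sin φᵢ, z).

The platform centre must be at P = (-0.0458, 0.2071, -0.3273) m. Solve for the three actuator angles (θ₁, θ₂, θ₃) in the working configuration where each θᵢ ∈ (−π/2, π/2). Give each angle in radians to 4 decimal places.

θ₁ = 0.9594, θ₂ = -0.1747, θ₃ = 1.3086

rotate P by −φ1: (-0.0458, 0.2071, -0.3273)
  A=0.1258, B=-0.3273, C=(l²−L²−A²−y'²−z²)/(2L)=-0.1958
  γ=atan2(-0.3273,0.1258)=-1.2038;  ψ=arccos(-0.5584)=2.1633;  θ1=γ+ψ≈0.9594
arm 2 (φ=120.0°): x'=0.2023, y'=-0.0639
  e−x'=-0.1223;  (l²−L²−(e−x')²−y'²−z²)/2L = -0.0635
  √(A²+B²)=0.3494;  θ2 = -1.9283+1.7536 ≈ -0.1747
arm 3 (φ=240.0°): x'=-0.1565, y'=-0.1432
  e−x'=0.2365;  (l²−L²−(e−x')²−y'²−z²)/2L = -0.2548
  √(A²+B²)=0.4038;  θ3 = -0.9452+2.2538 ≈ 1.3086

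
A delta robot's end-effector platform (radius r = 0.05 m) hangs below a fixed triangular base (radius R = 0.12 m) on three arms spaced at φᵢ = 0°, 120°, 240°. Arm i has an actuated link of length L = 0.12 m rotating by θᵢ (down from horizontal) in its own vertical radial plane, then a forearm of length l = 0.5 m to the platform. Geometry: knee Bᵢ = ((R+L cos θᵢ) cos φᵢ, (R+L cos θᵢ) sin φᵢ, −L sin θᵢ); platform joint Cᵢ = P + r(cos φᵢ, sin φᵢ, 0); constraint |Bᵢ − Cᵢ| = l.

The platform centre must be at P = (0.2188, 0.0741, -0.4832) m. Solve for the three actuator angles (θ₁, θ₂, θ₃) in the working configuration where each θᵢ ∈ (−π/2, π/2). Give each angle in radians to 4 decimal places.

rotate P by −φ1: (0.2188, 0.0741, -0.4832)
  e−x'=-0.1488;  (l²−L²−(e−x')²−y'²−z²)/2L = -0.1063
  √(A²+B²)=0.5056;  θ1 = -1.8695+1.7826 ≈ -0.0869
rotate P by −φ2: (-0.0452, -0.2265, -0.4832)
  A cos θ + B sin θ = C:  0.1152·cos θ + -0.4832·sin θ = -0.2603
  θ2 = atan2(B,A) + arccos(C/0.4967) = 0.7857
arm 3 (φ=240.0°): x'=-0.1736, y'=0.1524
  e−x'=0.2436;  (l²−L²−(e−x')²−y'²−z²)/2L = -0.3352
  θ3 = atan2(B,A) + arccos(C/0.5411) = 1.1349

θ₁ = -0.0869, θ₂ = 0.7857, θ₃ = 1.1349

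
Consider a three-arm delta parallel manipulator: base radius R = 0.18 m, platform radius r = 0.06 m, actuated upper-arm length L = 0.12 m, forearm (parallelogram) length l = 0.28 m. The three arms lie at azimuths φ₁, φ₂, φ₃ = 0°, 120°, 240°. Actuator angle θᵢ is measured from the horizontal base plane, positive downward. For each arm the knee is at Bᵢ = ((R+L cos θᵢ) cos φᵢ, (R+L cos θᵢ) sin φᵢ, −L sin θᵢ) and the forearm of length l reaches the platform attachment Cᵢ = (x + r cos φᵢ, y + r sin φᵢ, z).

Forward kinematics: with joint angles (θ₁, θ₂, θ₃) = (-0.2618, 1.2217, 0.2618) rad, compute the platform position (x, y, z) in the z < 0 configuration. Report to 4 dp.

O1 = (0.2359·cos0.0°, 0.2359·sin0.0°, 0.0311) = (0.2359, 0.0000, 0.0311)
arm 2 at φ=120.0°: e+L cos θ2 = 0.1610;  O2 = (-0.0805, 0.1395, -0.1128)
arm 3 at φ=240.0°: e+L cos θ3 = 0.2359;  O3 = (-0.1180, -0.2043, -0.0311)
subtract pairs → two planes through P
plane₁₂: -0.6329x+0.2789y+-0.2876z = -0.0180
Cramer: x(z) = 0.0161-0.3337z;  y(z) = -0.0279+0.2740z
into |P−O₁|² = l²: 1.1865z² + 0.0693z + -0.0283 = 0;  Δ = 0.1393;  z = -0.1865 or 0.1281 → z<0 root = -0.1865
x = 0.0783, y = -0.0790

(0.0783, -0.0790, -0.1865)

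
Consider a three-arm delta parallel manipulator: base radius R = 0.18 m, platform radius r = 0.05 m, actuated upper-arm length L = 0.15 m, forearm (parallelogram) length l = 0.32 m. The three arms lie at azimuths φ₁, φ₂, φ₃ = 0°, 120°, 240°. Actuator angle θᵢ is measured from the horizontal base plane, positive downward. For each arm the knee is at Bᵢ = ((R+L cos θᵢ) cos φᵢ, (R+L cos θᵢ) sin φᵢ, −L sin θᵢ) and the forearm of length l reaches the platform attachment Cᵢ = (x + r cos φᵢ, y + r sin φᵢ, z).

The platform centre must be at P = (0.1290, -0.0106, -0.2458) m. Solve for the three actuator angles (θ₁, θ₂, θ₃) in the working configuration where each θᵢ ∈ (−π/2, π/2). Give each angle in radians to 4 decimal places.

θ₁ = -0.2617, θ₂ = 1.0474, θ₃ = 0.9604

rotate P by −φ1: (0.1290, -0.0106, -0.2458)
  A cos θ + B sin θ = C:  0.0010·cos θ + -0.2458·sin θ = 0.0646
  γ=atan2(-0.2458,0.0010)=-1.5667;  ψ=arccos(0.2627)=1.3050;  θ1=γ+ψ≈-0.2617
arm 2 (φ=120.0°): x'=-0.0737, y'=-0.1064
  A cos θ + B sin θ = C:  0.2037·cos θ + -0.2458·sin θ = -0.1111
  γ=atan2(-0.2458,0.2037)=-0.8788;  ψ=arccos(-0.3480)=1.9262;  θ2=γ+ψ≈1.0474
φ3=240.0° → target in arm frame (-0.0553, 0.1170)
  A=0.1853, B=-0.2458, C=(l²−L²−A²−y'²−z²)/(2L)=-0.0952
  θ3 = atan2(B,A) + arccos(C/0.3078) = 0.9604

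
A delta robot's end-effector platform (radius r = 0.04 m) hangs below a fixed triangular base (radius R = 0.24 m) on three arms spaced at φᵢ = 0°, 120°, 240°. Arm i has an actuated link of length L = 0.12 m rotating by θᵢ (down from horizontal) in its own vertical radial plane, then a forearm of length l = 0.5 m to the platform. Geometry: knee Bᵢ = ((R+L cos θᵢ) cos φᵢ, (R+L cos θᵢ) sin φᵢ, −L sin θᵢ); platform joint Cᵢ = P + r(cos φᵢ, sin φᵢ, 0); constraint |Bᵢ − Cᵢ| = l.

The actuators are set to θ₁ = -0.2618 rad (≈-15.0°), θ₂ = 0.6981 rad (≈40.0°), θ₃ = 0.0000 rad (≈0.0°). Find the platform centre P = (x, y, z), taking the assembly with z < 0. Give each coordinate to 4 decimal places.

(0.0648, -0.0699, -0.3956)

φ1=0.0°: virtual centre (0.3159, 0.0000, 0.0311), radius l
arm 2 at φ=120.0°: e+L cos θ2 = 0.2919;  S2 = (-0.1460, 0.2528, -0.0771)
S3 = (0.3200·cos240.0°, 0.3200·sin240.0°, 0.0000) = (-0.1600, -0.2771, 0.0000)
eliminate P² terms by subtracting sphere 1 from 2 and 3
linear system: -0.9237x+0.5056y = -0.0096−-0.2164z; -0.9518x+-0.5543y = 0.0016−-0.0621z
det = 0.9933;  x = 0.0045+-0.1524z,  y = -0.0107+0.1496z
sphere 1 gives Az²+Bz+C=0 with A=1.0456, B=0.0296, C=-0.1520;  B²−4AC=0.6364;  roots -0.3956, 0.3673;  negative root z = -0.3956
x = 0.0648, y = -0.0699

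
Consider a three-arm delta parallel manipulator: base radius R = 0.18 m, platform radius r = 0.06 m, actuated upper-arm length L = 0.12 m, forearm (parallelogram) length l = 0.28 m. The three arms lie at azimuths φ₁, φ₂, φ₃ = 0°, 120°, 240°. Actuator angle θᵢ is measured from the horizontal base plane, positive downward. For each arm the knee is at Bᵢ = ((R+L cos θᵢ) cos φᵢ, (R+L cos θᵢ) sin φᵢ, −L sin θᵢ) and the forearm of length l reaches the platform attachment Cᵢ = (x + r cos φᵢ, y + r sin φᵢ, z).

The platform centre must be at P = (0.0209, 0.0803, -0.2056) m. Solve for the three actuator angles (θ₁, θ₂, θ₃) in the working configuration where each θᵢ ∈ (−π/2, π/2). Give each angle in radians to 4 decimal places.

θ₁ = 0.3493, θ₂ = -0.0002, θ₃ = 1.0475

φ1=0.0° → target in arm frame (0.0209, 0.0803)
  e−x'=0.0991;  (l²−L²−(e−x')²−y'²−z²)/2L = 0.0227
  √(A²+B²)=0.2282;  θ1 = -1.1216+1.4710 ≈ 0.3493
φ2=120.0° → target in arm frame (0.0591, -0.0582)
  A=0.0609, B=-0.2056, C=(l²−L²−A²−y'²−z²)/(2L)=0.0609
  θ2 = atan2(B,A) + arccos(C/0.2144) = -0.0002
φ3=240.0° → target in arm frame (-0.0800, -0.0221)
  e−x'=0.2000;  (l²−L²−(e−x')²−y'²−z²)/2L = -0.0781
  √(A²+B²)=0.2868;  θ3 = -0.7992+1.8467 ≈ 1.0475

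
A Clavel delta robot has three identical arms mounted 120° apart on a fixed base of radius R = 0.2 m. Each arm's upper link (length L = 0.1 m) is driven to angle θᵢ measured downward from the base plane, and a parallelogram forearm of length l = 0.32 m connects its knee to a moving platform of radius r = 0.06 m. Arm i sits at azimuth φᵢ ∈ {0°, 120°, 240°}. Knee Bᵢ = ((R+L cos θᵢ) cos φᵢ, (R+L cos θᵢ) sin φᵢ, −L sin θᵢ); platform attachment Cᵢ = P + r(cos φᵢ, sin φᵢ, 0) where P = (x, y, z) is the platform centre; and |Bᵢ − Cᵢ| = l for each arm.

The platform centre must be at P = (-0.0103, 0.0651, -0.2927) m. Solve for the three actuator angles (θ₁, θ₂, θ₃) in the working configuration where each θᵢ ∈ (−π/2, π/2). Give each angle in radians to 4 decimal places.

φ1=0.0° → target in arm frame (-0.0103, 0.0651)
  e−x'=0.1503;  (l²−L²−(e−x')²−y'²−z²)/2L = -0.1005
  √(A²+B²)=0.3290;  θ1 = -1.0964+1.8812 ≈ 0.7848
φ2=120.0° → target in arm frame (0.0615, -0.0236)
  A=0.0785, B=-0.2927, C=(l²−L²−A²−y'²−z²)/(2L)=0.0001
  θ2 = atan2(B,A) + arccos(C/0.3030) = 0.2618
φ3=240.0° → target in arm frame (-0.0512, -0.0415)
  e−x'=0.1912;  (l²−L²−(e−x')²−y'²−z²)/2L = -0.1578
  √(A²+B²)=0.3496;  θ3 = -0.9921+2.0391 ≈ 1.0470

θ₁ = 0.7848, θ₂ = 0.2618, θ₃ = 1.0470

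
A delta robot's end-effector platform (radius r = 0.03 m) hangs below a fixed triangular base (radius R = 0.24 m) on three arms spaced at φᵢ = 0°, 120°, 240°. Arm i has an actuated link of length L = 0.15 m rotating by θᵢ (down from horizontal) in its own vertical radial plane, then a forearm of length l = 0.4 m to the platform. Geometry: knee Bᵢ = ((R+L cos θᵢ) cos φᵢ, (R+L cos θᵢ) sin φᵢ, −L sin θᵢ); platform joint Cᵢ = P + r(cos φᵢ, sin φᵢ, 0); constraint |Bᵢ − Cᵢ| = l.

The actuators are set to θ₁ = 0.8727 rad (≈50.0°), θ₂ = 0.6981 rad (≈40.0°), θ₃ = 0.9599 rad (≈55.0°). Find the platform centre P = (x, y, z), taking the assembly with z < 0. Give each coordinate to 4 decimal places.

(-0.0052, 0.0290, -0.3640)

φ1=0.0°: virtual centre (0.3064, 0.0000, -0.1149), radius l
S2 = (0.3249·cos120.0°, 0.3249·sin120.0°, -0.0964) = (-0.1625, 0.2814, -0.0964)
S3 = (0.2960·cos240.0°, 0.2960·sin240.0°, -0.1229) = (-0.1480, -0.2564, -0.1229)
subtract pairs → two planes through P
[-0.9377 0.5628 0.0370]·P = 0.0078;  [-0.9089 -0.5128 -0.0159]·P = -0.0044
det = 0.9923;  x = -0.0015+0.0101z,  y = 0.0112+-0.0489z
quadratic in z: (1.0025)z²+(0.2225)z+(-0.0518)=0, √Δ=0.5073 → z ∈ {-0.3640, 0.1420}; z = -0.3640 (taking z<0)
x = -0.0052, y = 0.0290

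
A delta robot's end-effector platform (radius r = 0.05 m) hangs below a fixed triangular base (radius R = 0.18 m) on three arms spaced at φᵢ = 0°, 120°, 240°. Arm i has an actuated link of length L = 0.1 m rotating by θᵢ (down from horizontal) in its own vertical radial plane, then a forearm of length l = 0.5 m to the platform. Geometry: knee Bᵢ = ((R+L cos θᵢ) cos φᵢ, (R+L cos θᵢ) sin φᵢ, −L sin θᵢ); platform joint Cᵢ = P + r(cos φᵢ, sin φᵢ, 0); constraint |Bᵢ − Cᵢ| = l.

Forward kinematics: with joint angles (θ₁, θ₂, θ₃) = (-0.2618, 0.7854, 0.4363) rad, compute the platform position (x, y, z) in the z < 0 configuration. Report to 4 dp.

(0.1218, -0.0464, -0.4608)

φ1=0.0°: virtual centre (0.2266, 0.0000, 0.0259), radius l
φ2=120.0°: virtual centre (-0.1004, 0.1738, -0.0707), radius l
φ3=240.0°: virtual centre (-0.1103, -0.1911, -0.0423), radius l
subtract pairs → two planes through P
linear system: -0.6539x+0.3476y = -0.0067−-0.1932z; -0.6738x+-0.3821y = -0.0015−-0.1363z
Cramer: x(z) = 0.0064-0.2504z;  y(z) = -0.0073+0.0848z
sphere 1 gives Az²+Bz+C=0 with A=1.0699, B=0.0572, C=-0.2008;  B²−4AC=0.8626;  roots -0.4608, 0.4073;  negative root z = -0.4608
x = 0.1218, y = -0.0464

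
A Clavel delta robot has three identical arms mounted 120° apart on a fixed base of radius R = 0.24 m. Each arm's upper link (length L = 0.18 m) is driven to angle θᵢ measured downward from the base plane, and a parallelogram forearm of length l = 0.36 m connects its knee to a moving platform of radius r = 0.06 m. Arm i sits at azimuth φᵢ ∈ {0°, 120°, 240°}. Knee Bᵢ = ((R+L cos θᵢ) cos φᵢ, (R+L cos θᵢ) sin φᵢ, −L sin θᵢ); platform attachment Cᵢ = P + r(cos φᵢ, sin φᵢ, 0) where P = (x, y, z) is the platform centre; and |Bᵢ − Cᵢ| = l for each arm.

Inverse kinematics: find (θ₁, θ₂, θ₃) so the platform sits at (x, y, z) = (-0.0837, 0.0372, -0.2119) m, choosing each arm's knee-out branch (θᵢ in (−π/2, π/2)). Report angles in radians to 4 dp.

θ₁ = 1.0474, θ₂ = -0.0005, θ₃ = 0.5236

rotate P by −φ1: (-0.0837, 0.0372, -0.2119)
  A=0.2637, B=-0.2119, C=(l²−L²−A²−y'²−z²)/(2L)=-0.0517
  γ=atan2(-0.2119,0.2637)=-0.6769;  ψ=arccos(-0.1529)=1.7243;  θ1=γ+ψ≈1.0474
arm 2 (φ=120.0°): x'=0.0741, y'=0.0539
  A=0.1059, B=-0.2119, C=(l²−L²−A²−y'²−z²)/(2L)=0.1060
  √(A²+B²)=0.2369;  θ2 = -1.1072+1.1067 ≈ -0.0005
rotate P by −φ3: (0.0096, -0.0911, -0.2119)
  A=0.1704, B=-0.2119, C=(l²−L²−A²−y'²−z²)/(2L)=0.0416
  γ=atan2(-0.2119,0.1704)=-0.8936;  ψ=arccos(0.1530)=1.4172;  θ3=γ+ψ≈0.5236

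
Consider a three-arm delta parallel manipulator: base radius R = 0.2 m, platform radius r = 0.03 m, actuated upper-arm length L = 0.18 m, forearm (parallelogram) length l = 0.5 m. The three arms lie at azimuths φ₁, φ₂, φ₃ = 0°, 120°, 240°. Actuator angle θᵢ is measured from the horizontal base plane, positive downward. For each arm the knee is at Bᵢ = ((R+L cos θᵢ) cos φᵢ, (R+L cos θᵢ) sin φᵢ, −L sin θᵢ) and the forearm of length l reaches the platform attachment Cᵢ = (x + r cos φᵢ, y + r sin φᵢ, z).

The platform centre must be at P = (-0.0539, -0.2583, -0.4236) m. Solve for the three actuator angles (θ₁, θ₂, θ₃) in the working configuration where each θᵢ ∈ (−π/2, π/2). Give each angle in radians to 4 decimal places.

θ₁ = 0.9599, θ₂ = 1.3963, θ₃ = -0.3490

arm 1 (φ=0.0°): x'=-0.0539, y'=-0.2583
  A=0.2239, B=-0.4236, C=(l²−L²−A²−y'²−z²)/(2L)=-0.2186
  √(A²+B²)=0.4791;  θ1 = -1.0846+2.0445 ≈ 0.9599
arm 2 (φ=120.0°): x'=-0.1967, y'=0.1758
  e−x'=0.3667;  (l²−L²−(e−x')²−y'²−z²)/2L = -0.3535
  γ=atan2(-0.4236,0.3667)=-0.8572;  ψ=arccos(-0.6309)=2.2535;  θ2=γ+ψ≈1.3963
φ3=240.0° → target in arm frame (0.2506, 0.0825)
  A=-0.0806, B=-0.4236, C=(l²−L²−A²−y'²−z²)/(2L)=0.0691
  γ=atan2(-0.4236,-0.0806)=-1.7589;  ψ=arccos(0.1601)=1.4100;  θ3=γ+ψ≈-0.3490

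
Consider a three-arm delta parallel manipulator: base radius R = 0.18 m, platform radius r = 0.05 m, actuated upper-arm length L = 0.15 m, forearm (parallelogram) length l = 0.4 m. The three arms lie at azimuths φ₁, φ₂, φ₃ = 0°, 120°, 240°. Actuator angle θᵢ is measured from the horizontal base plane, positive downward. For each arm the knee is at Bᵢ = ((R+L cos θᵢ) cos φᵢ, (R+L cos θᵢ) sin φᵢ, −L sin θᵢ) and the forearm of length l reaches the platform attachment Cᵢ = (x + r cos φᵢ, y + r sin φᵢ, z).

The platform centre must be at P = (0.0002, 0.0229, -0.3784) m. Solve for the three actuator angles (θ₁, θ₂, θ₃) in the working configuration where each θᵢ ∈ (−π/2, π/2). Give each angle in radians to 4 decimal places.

rotate P by −φ1: (0.0002, 0.0229, -0.3784)
  e−x'=0.1298;  (l²−L²−(e−x')²−y'²−z²)/2L = -0.0769
  γ=atan2(-0.3784,0.1298)=-1.2404;  ψ=arccos(-0.1921)=1.7641;  θ1=γ+ψ≈0.5238
φ2=120.0° → target in arm frame (0.0197, -0.0116)
  A cos θ + B sin θ = C:  0.1103·cos θ + -0.3784·sin θ = -0.0599
  √(A²+B²)=0.3941;  θ2 = -1.2872+1.7235 ≈ 0.4362
rotate P by −φ3: (-0.0199, -0.0113, -0.3784)
  e−x'=0.1499;  (l²−L²−(e−x')²−y'²−z²)/2L = -0.0943
  θ3 = atan2(B,A) + arccos(C/0.4070) = 0.6111

θ₁ = 0.5238, θ₂ = 0.4362, θ₃ = 0.6111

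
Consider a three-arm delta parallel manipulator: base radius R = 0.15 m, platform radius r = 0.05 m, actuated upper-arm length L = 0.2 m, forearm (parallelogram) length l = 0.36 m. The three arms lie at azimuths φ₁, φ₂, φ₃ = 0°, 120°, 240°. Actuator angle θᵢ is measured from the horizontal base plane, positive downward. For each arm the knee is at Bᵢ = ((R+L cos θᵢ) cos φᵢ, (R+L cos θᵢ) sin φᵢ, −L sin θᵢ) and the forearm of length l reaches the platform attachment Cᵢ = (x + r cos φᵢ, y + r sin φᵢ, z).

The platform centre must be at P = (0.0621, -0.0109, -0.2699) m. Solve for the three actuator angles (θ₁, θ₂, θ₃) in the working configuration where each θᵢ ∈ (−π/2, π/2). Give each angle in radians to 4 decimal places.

θ₁ = -0.0004, θ₂ = 0.5236, θ₃ = 0.4364

arm 1 (φ=0.0°): x'=0.0621, y'=-0.0109
  e−x'=0.0379;  (l²−L²−(e−x')²−y'²−z²)/2L = 0.0380
  θ1 = atan2(B,A) + arccos(C/0.2725) = -0.0004
rotate P by −φ2: (-0.0405, -0.0483, -0.2699)
  A cos θ + B sin θ = C:  0.1405·cos θ + -0.2699·sin θ = -0.0133
  θ2 = atan2(B,A) + arccos(C/0.3043) = 0.5236
arm 3 (φ=240.0°): x'=-0.0216, y'=0.0592
  A cos θ + B sin θ = C:  0.1216·cos θ + -0.2699·sin θ = -0.0039
  γ=atan2(-0.2699,0.1216)=-1.1475;  ψ=arccos(-0.0130)=1.5838;  θ3=γ+ψ≈0.4364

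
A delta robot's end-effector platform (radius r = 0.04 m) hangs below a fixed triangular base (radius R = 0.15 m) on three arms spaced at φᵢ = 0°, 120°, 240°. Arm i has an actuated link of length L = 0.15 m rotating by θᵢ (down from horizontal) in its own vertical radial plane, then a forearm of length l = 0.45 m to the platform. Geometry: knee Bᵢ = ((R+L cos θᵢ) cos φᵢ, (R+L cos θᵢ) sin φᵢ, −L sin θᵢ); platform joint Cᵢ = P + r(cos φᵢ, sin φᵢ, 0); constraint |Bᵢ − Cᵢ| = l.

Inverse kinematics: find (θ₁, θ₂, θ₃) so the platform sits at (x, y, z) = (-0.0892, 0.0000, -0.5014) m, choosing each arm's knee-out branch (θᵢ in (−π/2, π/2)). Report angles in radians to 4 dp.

θ₁ = 1.1346, θ₂ = 0.6980, θ₃ = 0.6980

φ1=0.0° → target in arm frame (-0.0892, 0.0000)
  A=0.1992, B=-0.5014, C=(l²−L²−A²−y'²−z²)/(2L)=-0.3703
  γ=atan2(-0.5014,0.1992)=-1.1926;  ψ=arccos(-0.6863)=2.3272;  θ1=γ+ψ≈1.1346
rotate P by −φ2: (0.0446, 0.0772, -0.5014)
  A cos θ + B sin θ = C:  0.0654·cos θ + -0.5014·sin θ = -0.2722
  θ2 = atan2(B,A) + arccos(C/0.5056) = 0.6980
φ3=240.0° → target in arm frame (0.0446, -0.0772)
  e−x'=0.0654;  (l²−L²−(e−x')²−y'²−z²)/2L = -0.2722
  √(A²+B²)=0.5056;  θ3 = -1.4411+2.1391 ≈ 0.6980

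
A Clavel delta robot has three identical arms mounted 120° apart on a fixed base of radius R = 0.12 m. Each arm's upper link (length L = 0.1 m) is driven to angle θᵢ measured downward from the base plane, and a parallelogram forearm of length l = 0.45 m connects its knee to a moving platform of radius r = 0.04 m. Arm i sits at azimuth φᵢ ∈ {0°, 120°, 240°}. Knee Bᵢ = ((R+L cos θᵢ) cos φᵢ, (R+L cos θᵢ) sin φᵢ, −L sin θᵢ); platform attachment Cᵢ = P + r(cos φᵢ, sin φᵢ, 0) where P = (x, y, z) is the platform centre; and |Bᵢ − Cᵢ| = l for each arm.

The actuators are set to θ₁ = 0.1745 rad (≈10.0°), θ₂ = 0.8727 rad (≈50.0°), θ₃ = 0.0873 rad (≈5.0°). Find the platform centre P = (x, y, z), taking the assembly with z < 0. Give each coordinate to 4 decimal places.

(0.0543, -0.1184, -0.4334)

O1 = (0.1785·cos0.0°, 0.1785·sin0.0°, -0.0174) = (0.1785, 0.0000, -0.0174)
arm 2 at φ=120.0°: ρ2 = 0.1443;  O2 = (-0.0721, 0.1249, -0.0766)
φ3=240.0°: virtual centre (-0.0898, -0.1556, -0.0087), radius l
|O₂|²−|O₁|² = -0.0055;  |O₃|²−|O₁|² = 0.0002
linear system: -0.5012x+0.2499y = -0.0055−-0.1185z; -0.5366x+-0.3111y = 0.0002−0.0173z
Cramer: x(z) = 0.0057-0.1122z;  y(z) = -0.0104+0.2491z
quadratic in z: (1.0746)z²+(0.0683)z+(-0.1722)=0, √Δ=0.8632 → z ∈ {-0.4334, 0.3698}; z = -0.4334 (taking z<0)
x = 0.0543, y = -0.1184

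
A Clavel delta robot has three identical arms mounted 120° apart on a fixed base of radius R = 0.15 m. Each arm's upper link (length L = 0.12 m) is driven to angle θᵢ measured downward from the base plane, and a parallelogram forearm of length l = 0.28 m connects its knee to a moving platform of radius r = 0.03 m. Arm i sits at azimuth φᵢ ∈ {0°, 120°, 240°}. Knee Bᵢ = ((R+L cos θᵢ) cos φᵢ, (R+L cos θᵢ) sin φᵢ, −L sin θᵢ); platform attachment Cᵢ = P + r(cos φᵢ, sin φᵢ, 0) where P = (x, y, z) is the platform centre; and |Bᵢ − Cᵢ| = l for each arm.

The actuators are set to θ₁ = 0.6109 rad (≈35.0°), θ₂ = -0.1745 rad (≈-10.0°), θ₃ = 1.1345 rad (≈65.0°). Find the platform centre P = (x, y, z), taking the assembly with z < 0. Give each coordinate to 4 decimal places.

(-0.0020, 0.0995, -0.2101)

φ1=0.0°: virtual centre (0.2183, 0.0000, -0.0688), radius l
arm 2 at φ=120.0°: ρ2 = 0.2382;  O2 = (-0.1191, 0.2063, 0.0208)
φ3=240.0°: virtual centre (-0.0854, -0.1478, -0.1088), radius l
eliminate P² terms by subtracting sphere 1 from 2 and 3
linear system: -0.6748x+0.4125y = 0.0048−0.1793z; -0.6073x+-0.2957y = -0.0114−-0.0799z
Cramer: x(z) = 0.0073+0.0446z;  y(z) = 0.0236-0.3617z
into |P−O₁|² = l²: 1.1328z² + 0.1018z + -0.0286 = 0;  Δ = 0.1400;  z = -0.2101 or 0.1202 → z<0 root = -0.2101
x = -0.0020, y = 0.0995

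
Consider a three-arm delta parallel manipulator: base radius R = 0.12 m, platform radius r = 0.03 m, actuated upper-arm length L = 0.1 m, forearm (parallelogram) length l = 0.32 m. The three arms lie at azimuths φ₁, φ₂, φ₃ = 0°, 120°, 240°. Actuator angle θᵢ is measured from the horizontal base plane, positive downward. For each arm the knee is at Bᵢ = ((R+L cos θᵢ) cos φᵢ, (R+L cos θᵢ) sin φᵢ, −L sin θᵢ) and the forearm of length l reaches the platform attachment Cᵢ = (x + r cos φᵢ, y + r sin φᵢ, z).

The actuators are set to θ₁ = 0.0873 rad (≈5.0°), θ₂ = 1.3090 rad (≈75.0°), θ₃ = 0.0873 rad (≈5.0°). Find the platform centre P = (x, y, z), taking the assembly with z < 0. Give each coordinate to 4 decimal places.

(0.0738, -0.1278, -0.2783)

arm 1 at φ=0.0°: (R−r)+L cos θ1 = 0.1896;  O1 = (0.1896, 0.0000, -0.0087)
φ2=120.0°: virtual centre (-0.0579, 0.1004, -0.0966), radius l
O3 = (0.1896·cos240.0°, 0.1896·sin240.0°, -0.0087) = (-0.0948, -0.1642, -0.0087)
|O₂|²−|O₁|² = -0.0133;  |O₃|²−|O₁|² = 0.0000
linear system: -0.4951x+0.2007y = -0.0133−-0.1757z; -0.5689x+-0.3284y = 0.0000−0.0000z
Cramer: x(z) = 0.0157-0.2085z;  y(z) = -0.0273+0.3612z
quadratic in z: (1.1740)z²+(0.0702)z+(-0.0713)=0, √Δ=0.5831 → z ∈ {-0.2783, 0.2184}; z = -0.2783 (taking z<0)
x = 0.0738, y = -0.1278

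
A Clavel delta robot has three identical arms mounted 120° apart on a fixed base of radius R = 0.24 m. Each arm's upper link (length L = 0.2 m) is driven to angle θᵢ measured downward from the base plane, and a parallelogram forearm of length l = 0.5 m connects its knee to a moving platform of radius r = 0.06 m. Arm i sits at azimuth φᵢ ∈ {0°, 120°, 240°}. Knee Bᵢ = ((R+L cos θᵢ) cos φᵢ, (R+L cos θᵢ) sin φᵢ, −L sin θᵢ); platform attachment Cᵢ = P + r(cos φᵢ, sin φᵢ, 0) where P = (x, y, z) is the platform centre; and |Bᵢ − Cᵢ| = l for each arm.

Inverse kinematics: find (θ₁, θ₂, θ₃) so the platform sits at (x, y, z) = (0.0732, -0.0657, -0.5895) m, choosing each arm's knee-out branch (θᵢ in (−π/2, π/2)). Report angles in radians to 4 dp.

θ₁ = 0.8730, θ₂ = 1.3964, θ₃ = 1.0473

arm 1 (φ=0.0°): x'=0.0732, y'=-0.0657
  A cos θ + B sin θ = C:  0.1068·cos θ + -0.5895·sin θ = -0.3831
  √(A²+B²)=0.5991;  θ1 = -1.3916+2.2646 ≈ 0.8730
arm 2 (φ=120.0°): x'=-0.0935, y'=-0.0305
  e−x'=0.2735;  (l²−L²−(e−x')²−y'²−z²)/2L = -0.5331
  θ2 = atan2(B,A) + arccos(C/0.6499) = 1.3964
rotate P by −φ3: (0.0203, 0.0962, -0.5895)
  A=0.1597, B=-0.5895, C=(l²−L²−A²−y'²−z²)/(2L)=-0.4307
  θ3 = atan2(B,A) + arccos(C/0.6107) = 1.0473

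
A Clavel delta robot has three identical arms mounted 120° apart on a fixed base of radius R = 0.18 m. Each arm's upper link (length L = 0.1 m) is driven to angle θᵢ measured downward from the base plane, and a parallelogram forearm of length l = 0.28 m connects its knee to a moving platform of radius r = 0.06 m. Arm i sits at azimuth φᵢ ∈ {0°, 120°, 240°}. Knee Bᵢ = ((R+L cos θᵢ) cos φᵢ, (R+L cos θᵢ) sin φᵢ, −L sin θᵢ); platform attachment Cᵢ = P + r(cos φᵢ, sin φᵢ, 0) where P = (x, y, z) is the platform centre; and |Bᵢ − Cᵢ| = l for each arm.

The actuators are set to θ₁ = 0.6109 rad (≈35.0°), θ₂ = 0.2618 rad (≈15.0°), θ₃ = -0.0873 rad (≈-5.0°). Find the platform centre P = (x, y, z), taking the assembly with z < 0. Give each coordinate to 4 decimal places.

(-0.0377, -0.0192, -0.2010)

arm 1 at φ=0.0°: (R−r)+L cos θ1 = 0.2019;  centre 1 = (0.2019, 0.0000, -0.0574)
φ2=120.0°: virtual centre (-0.1083, 0.1876, -0.0259), radius l
centre 3 = (0.2196·cos240.0°, 0.2196·sin240.0°, 0.0087) = (-0.1098, -0.1902, 0.0087)
|centre ₂|²−|centre ₁|² = 0.0035;  |centre ₃|²−|centre ₁|² = 0.0042
linear system: -0.6204x+0.3751y = 0.0035−0.0630z; -0.6234x+-0.3804y = 0.0042−0.1322z
Cramer: x(z) = -0.0062+0.1565z;  y(z) = -0.0009+0.0910z
quadratic in z: (1.0328)z²+(0.0494)z+(-0.0318)=0, √Δ=0.3657 → z ∈ {-0.2010, 0.1531}; z = -0.2010 (taking z<0)
x = -0.0377, y = -0.0192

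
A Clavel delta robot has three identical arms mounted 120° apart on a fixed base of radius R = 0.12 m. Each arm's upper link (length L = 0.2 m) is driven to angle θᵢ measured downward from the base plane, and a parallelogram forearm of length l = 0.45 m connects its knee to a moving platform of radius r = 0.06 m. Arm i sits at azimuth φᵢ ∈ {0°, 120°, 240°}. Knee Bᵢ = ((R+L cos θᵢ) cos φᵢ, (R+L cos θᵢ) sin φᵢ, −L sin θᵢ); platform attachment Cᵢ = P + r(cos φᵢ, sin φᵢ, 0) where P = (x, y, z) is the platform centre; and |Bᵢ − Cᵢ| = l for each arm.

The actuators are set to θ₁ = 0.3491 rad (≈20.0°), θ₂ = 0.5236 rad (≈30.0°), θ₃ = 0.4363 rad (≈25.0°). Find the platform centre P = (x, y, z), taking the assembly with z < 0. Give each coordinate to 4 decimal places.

centre 1 = (0.2479·cos0.0°, 0.2479·sin0.0°, -0.0684) = (0.2479, 0.0000, -0.0684)
φ2=120.0°: virtual centre (-0.1166, 0.2020, -0.1000), radius l
arm 3 at φ=240.0°: ρ3 = 0.2413;  centre 3 = (-0.1206, -0.2089, -0.0845)
subtract pairs → two planes through P
[-0.7291 0.4039 -0.0632]·P = -0.0018;  [-0.7371 -0.4179 -0.0322]·P = -0.0008
det = 0.6024;  x = 0.0018+-0.0654z,  y = -0.0012+0.0383z
quadratic in z: (1.0057)z²+(0.1689)z+(-0.1372)=0, √Δ=0.7619 → z ∈ {-0.4628, 0.2948}; z = -0.4628 (taking z<0)
x = 0.0320, y = -0.0189

(0.0320, -0.0189, -0.4628)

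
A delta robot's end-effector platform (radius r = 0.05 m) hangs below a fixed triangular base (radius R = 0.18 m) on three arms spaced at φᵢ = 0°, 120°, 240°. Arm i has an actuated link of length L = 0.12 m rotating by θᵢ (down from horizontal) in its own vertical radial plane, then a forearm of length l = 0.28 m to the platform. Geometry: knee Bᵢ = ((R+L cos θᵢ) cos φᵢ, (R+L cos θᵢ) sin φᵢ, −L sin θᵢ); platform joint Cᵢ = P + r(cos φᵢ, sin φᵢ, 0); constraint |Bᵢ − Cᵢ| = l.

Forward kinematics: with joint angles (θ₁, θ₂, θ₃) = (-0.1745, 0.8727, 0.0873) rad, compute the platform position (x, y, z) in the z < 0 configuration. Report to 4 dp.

S1 = (0.2482·cos0.0°, 0.2482·sin0.0°, 0.0208) = (0.2482, 0.0000, 0.0208)
φ2=120.0°: virtual centre (-0.1036, 0.1794, -0.0919), radius l
arm 3 at φ=240.0°: ρ3 = 0.2495;  S3 = (-0.1248, -0.2161, -0.0105)
|S₂|²−|S₁|² = -0.0107;  |S₃|²−|S₁|² = 0.0004
linear system: -0.7035x+0.3588y = -0.0107−-0.2255z; -0.7459x+-0.4322y = 0.0004−-0.0626z
Cramer: x(z) = 0.0078-0.2098z;  y(z) = -0.0144+0.2172z
quadratic in z: (1.0912)z²+(0.0529)z+(-0.0200)=0, √Δ=0.3002 → z ∈ {-0.1618, 0.1133}; z = -0.1618 (taking z<0)
x = 0.0418, y = -0.0495

(0.0418, -0.0495, -0.1618)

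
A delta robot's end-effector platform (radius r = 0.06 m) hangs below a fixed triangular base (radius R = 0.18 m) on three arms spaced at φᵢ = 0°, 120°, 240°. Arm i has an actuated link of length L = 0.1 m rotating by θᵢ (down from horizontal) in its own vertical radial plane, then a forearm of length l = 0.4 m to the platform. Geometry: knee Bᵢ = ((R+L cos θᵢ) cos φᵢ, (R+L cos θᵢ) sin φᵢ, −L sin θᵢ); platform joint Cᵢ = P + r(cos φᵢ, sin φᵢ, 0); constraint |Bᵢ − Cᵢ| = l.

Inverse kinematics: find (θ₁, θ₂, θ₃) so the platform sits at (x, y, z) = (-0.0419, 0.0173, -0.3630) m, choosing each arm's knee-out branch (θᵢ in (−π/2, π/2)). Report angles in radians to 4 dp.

rotate P by −φ1: (-0.0419, 0.0173, -0.3630)
  e−x'=0.1619;  (l²−L²−(e−x')²−y'²−z²)/2L = -0.0414
  √(A²+B²)=0.3975;  θ1 = -1.1513+1.6751 ≈ 0.5239
φ2=120.0° → target in arm frame (0.0359, 0.0276)
  A=0.0841, B=-0.3630, C=(l²−L²−A²−y'²−z²)/(2L)=0.0520
  γ=atan2(-0.3630,0.0841)=-1.3432;  ψ=arccos(0.1396)=1.4308;  θ2=γ+ψ≈0.0876
arm 3 (φ=240.0°): x'=0.0060, y'=-0.0449
  A cos θ + B sin θ = C:  0.1140·cos θ + -0.3630·sin θ = 0.0160
  √(A²+B²)=0.3805;  θ3 = -1.2664+1.5286 ≈ 0.2622

θ₁ = 0.5239, θ₂ = 0.0876, θ₃ = 0.2622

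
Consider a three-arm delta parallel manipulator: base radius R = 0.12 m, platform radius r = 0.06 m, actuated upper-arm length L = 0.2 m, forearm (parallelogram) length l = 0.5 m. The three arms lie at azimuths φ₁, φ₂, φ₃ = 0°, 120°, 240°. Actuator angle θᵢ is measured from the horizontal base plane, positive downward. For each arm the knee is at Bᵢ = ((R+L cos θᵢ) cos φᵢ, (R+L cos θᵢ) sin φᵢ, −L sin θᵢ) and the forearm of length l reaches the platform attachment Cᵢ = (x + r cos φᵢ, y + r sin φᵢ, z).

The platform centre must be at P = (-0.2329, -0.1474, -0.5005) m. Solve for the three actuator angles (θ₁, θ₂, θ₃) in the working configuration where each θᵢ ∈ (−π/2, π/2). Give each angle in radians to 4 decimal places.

arm 1 (φ=0.0°): x'=-0.2329, y'=-0.1474
  e−x'=0.2929;  (l²−L²−(e−x')²−y'²−z²)/2L = -0.3700
  θ1 = atan2(B,A) + arccos(C/0.5799) = 1.2215
rotate P by −φ2: (-0.0112, 0.2754, -0.5005)
  A cos θ + B sin θ = C:  0.0712·cos θ + -0.5005·sin θ = -0.3035
  θ2 = atan2(B,A) + arccos(C/0.5055) = 0.7853
rotate P by −φ3: (0.2441, -0.1280, -0.5005)
  e−x'=-0.1841;  (l²−L²−(e−x')²−y'²−z²)/2L = -0.2269
  θ3 = atan2(B,A) + arccos(C/0.5333) = 0.0871

θ₁ = 1.2215, θ₂ = 0.7853, θ₃ = 0.0871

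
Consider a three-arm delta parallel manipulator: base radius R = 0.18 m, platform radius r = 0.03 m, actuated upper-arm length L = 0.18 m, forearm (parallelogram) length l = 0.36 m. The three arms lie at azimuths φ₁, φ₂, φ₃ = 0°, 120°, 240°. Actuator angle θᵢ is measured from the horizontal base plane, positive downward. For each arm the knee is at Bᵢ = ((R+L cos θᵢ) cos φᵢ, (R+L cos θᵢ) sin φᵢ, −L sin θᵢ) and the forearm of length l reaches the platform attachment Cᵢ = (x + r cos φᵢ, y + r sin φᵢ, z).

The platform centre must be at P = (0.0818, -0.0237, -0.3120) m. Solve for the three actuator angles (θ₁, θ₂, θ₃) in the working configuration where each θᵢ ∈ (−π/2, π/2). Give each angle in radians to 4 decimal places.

rotate P by −φ1: (0.0818, -0.0237, -0.3120)
  A=0.0682, B=-0.3120, C=(l²−L²−A²−y'²−z²)/(2L)=-0.0149
  √(A²+B²)=0.3194;  θ1 = -1.3556+1.6174 ≈ 0.2618
rotate P by −φ2: (-0.0614, -0.0590, -0.3120)
  e−x'=0.2114;  (l²−L²−(e−x')²−y'²−z²)/2L = -0.1342
  θ2 = atan2(B,A) + arccos(C/0.3769) = 0.9597
rotate P by −φ3: (-0.0204, 0.0827, -0.3120)
  A cos θ + B sin θ = C:  0.1704·cos θ + -0.3120·sin θ = -0.1000
  √(A²+B²)=0.3555;  θ3 = -1.0710+1.8560 ≈ 0.7851

θ₁ = 0.2618, θ₂ = 0.9597, θ₃ = 0.7851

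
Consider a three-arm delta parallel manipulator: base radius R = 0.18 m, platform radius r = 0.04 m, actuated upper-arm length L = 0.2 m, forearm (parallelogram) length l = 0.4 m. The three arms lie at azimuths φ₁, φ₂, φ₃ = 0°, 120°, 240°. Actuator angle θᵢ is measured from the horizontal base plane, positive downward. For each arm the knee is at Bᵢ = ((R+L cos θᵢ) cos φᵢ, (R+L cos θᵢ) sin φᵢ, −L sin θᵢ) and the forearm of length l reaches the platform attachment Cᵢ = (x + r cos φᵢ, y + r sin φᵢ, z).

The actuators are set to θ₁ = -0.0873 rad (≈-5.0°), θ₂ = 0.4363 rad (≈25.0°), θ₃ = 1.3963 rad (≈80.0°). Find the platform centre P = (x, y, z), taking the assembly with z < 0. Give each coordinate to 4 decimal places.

φ1=0.0°: virtual centre (0.3392, 0.0000, 0.0174), radius l
arm 2 at φ=120.0°: (R−r)+L cos θ2 = 0.3213;  centre 2 = (-0.1606, 0.2782, -0.0845)
φ3=240.0°: virtual centre (-0.0874, -0.1513, -0.1970), radius l
subtract pairs → two planes through P
linear system: -0.9997x+0.5564y = -0.0050−-0.2039z; -0.8532x+-0.3026y = -0.0461−-0.4288z
Cramer: x(z) = 0.0349-0.3864z;  y(z) = 0.0537-0.3277z
sphere 1 gives Az²+Bz+C=0 with A=1.2566, B=0.1651, C=-0.0642;  B²−4AC=0.3500;  roots -0.3011, 0.1697;  negative root z = -0.3011
x = 0.1513, y = 0.1524

(0.1513, 0.1524, -0.3011)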